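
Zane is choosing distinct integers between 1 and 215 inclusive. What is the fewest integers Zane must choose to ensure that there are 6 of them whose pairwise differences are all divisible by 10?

51

Integers whose pairwise differences are multiples of 10 are exactly those sharing a remainder mod 10. The 10 residue classes mod 10 are the pigeonholes.
With 50 integers one could put 5 in each residue class and have no class reach 6.
The 51st integer pushes some class to 6, so 10·5 + 1 = 51.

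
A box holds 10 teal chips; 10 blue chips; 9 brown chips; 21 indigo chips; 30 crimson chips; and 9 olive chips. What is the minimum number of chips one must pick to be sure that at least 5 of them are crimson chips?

In the worst case for collecting crimson chips, every non-crimson chip comes out first.
There are 10 + 10 + 9 + 21 + 9 = 59 non-crimson chips altogether.
After those, each further chip must be crimson, so 59 + 5 = 64 draws guarantee 5 crimson chips.

64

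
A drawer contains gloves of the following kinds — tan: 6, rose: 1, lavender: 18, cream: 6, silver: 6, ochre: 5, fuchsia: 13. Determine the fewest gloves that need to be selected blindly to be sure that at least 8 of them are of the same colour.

39

An adversary could hand out at most 7 gloves per colour (5 colours run out sooner): 6 + 1 + 7 + 6 + 6 + 5 + 7 = 38 gloves and still no colour has 8.
Pigeonhole: one more glove lands in a colour already at 7, so 39 draws are enough and 38 are not.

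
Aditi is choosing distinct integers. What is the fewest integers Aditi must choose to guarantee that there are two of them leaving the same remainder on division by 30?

31

Pigeonhole: the 30 residue classes mod 30 are the pigeonholes.
With 30 integers one could put 1 in each residue class and have no class reach 2.
The 31st integer pushes some class to 2, so 30·1 + 1 = 31.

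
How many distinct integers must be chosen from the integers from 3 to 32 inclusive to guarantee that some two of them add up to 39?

18

Two chosen integers sum to 39 exactly when both halves of some pair {x, 39−x} with 7 ≤ x ≤ 39−x ≤ 32 are chosen — 13 such pairs.
The remaining 4 elements (those with no distinct partner in range) can never complete a 39-sum, so the worst case takes all of them and one from each pair: 4 + 13 = 17.
By the pigeonhole principle, the 18th integer has to be the second member of some pair, so 17 + 1 = 18.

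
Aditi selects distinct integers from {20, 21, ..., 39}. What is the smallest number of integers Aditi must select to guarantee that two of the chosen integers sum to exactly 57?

A set avoiding the sum 57 can contain at most one of each pair {x, 57−x}, plus the 2 elements whose complement lies outside the range.
The integers 29, …, 39 (11 of them) are such a set: any two sum to at least 29+30 = 59 > 57.
Any 12th integer completes one of the 9 pairs, so 12 choices force a sum of 57.

12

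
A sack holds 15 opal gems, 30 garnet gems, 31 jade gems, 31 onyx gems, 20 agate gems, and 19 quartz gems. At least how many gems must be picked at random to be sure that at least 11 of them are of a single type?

61

Put each drawn gem into a box by type. The largest draw with every box below 11 takes min(count, 10) from each type.
Σ min(cᵢ, 10) = 10 + 10 + 10 + 10 + 10 + 10 = 60.
Draw number 60 + 1 = 61 must push one box to 11.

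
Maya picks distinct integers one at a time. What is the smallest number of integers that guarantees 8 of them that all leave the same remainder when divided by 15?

106

By pigeonhole, the 15 residue classes mod 15 are the pigeonholes.
With 105 integers one could put 7 in each residue class and have no class reach 8.
The 106th integer pushes some class to 8, so 15·7 + 1 = 106.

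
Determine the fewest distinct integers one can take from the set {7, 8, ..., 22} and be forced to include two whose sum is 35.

12

Two chosen integers sum to 35 exactly when both halves of some pair {x, 35−x} with 13 ≤ x ≤ 35−x ≤ 22 are chosen — 5 such pairs.
The remaining 6 elements (those with no distinct partner in range) can never complete a 35-sum, so the worst case takes all of them and one from each pair: 6 + 5 = 11.
The 12th integer has to be the second member of some pair, so 11 + 1 = 12.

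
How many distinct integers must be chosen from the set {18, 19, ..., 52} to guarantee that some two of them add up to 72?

20

Group the elements by complementary pair {x, 72−x}: {20,52}, {21,51}, {22,50}, …, giving 16 two-element pairs; the single value 36 (it cannot pair with itself since the integers are distinct); and 2 integers whose partner 72−x falls outside [18,52].
By the pigeonhole principle, treating each of those 19 groups as a pigeonhole, one can pick one integer per group — 19 integers — with no two summing to 72.
The 20th integer lands in an occupied pair, forcing a sum of 72.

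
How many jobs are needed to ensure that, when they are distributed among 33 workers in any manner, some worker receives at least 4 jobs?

100

With 99 jobs one could put exactly 3 in each of the 33 workers, and no worker would reach 4.
One more job must land in a worker that already has 3, giving it 4.
So 33 × 3 + 1 = 100 jobs are required.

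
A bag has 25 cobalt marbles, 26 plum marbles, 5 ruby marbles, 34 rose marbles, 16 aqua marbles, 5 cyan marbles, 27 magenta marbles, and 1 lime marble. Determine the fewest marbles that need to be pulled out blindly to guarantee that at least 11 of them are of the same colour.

Put each drawn marble into a box by colour. The largest draw with every box below 11 takes min(count, 10) from each colour; colours with fewer than 10 contribute all they have.
Σ min(cᵢ, 10) = 10 + 10 + 5 + 10 + 10 + 5 + 10 + 1 = 61.
Draw number 61 + 1 = 62 must push one box to 11.

62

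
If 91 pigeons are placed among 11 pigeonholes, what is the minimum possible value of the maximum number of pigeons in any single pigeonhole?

9

The 11 pigeonholes are the holes and the 91 pigeons are the pigeons.
If every pigeonhole held at most 8 pigeons, the total would be at most 11 × 8 = 88, which is less than 91.
So some pigeonhole holds at least ⌈91/11⌉ = 9 pigeons.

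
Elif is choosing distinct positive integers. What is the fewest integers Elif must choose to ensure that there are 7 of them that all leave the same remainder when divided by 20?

121

Pigeonhole: the 20 residue classes mod 20 are the pigeonholes.
With 120 integers one could put 6 in each residue class and have no class reach 7.
The 121st integer pushes some class to 7, so 20·6 + 1 = 121.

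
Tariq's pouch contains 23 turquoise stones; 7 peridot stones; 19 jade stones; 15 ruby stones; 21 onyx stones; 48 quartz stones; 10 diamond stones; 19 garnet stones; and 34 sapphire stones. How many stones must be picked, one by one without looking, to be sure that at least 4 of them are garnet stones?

In the worst case for collecting garnet stones, every non-garnet stone comes out first.
There are 23 + 7 + 19 + 15 + 21 + 48 + 10 + 34 = 177 non-garnet stones altogether.
After those, each further stone must be garnet, so 177 + 4 = 181 draws guarantee 4 garnet stones.

181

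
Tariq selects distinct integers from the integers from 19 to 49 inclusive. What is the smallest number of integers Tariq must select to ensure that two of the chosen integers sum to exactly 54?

24

Group the elements by complementary pair {x, 54−x}: {19,35}, {20,34}, {21,33}, …, giving 8 two-element pairs; the single value 27 (it cannot pair with itself since the integers are distinct); and 14 integers whose partner 54−x falls outside [19,49].
Treating each of those 23 groups as a pigeonhole, one can pick one integer per group — 23 integers — with no two summing to 54.
The 24th integer lands in an occupied pair, forcing a sum of 54.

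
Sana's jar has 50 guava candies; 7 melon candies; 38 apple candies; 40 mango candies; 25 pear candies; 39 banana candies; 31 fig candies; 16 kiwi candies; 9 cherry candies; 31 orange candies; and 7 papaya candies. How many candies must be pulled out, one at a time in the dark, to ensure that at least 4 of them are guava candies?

247

In the worst case for collecting guava candies, every non-guava candy comes out first.
There are 7 + 38 + 40 + 25 + 39 + 31 + 16 + 9 + 31 + 7 = 243 non-guava candies altogether.
After those, each further candy must be guava, so 243 + 4 = 247 draws guarantee 4 guava candies.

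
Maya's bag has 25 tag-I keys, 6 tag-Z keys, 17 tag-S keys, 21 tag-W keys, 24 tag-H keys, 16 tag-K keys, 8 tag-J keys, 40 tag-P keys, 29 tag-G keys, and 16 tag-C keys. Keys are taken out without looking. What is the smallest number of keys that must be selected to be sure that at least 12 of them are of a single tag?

Put each drawn key into a box by tag. The largest draw with every box below 12 takes min(count, 11) from each tag; tags with fewer than 11 contribute all they have.
Σ min(cᵢ, 11) = 11 + 6 + 11 + 11 + 11 + 11 + 8 + 11 + 11 + 11 = 102.
Draw number 102 + 1 = 103 must push one box to 12.

103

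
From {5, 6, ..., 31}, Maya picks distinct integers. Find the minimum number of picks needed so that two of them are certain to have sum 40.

17

Two chosen integers sum to 40 exactly when both halves of some pair {x, 40−x} with 9 ≤ x ≤ 40−x ≤ 31 are chosen — 11 such pairs.
The remaining 5 elements (those with no distinct partner in range) can never complete a 40-sum, so the worst case takes all of them and one from each pair: 5 + 11 = 16.
By pigeonhole, the 17th integer has to be the second member of some pair, so 16 + 1 = 17.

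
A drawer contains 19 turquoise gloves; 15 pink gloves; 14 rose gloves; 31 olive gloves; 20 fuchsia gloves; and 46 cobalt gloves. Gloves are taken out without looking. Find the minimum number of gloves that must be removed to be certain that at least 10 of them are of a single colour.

Pigeonhole: the 6 colours are the holes; the gloves drawn are the pigeons.
To avoid 10 of any one colour, the worst case takes at most 9 of each colour.
That gives 9 + 9 + 9 + 9 + 9 + 9 = 54 gloves with no colour reaching 10.
The next glove forces some colour to 10, so 54 + 1 = 55.

55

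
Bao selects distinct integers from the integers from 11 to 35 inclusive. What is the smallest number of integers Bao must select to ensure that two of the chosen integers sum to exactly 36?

A set avoiding the sum 36 can contain at most one of each pair {x, 36−x}, plus the 11 elements whose complement lies outside the range or equal to its own complement.
The integers 18, …, 35 (18 of them) are such a set: any two sum to at least 18+19 = 37 > 36.
Any 19th integer completes one of the 7 pairs, so 19 choices force a sum of 36.

19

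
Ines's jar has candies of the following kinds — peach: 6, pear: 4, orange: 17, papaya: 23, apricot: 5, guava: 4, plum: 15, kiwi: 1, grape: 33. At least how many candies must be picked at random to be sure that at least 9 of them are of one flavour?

53

Pigeonhole: put each drawn candy into a box by flavour. The largest draw with every box below 9 takes min(count, 8) from each flavour; flavours with fewer than 8 contribute all they have.
Σ min(cᵢ, 8) = 6 + 4 + 8 + 8 + 5 + 4 + 8 + 1 + 8 = 52.
Draw number 52 + 1 = 53 must push one box to 9.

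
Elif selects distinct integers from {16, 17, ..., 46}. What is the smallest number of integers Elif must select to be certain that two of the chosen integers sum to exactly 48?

Two chosen integers sum to 48 exactly when both halves of some pair {x, 48−x} with 16 ≤ x ≤ 48−x ≤ 32 are chosen — 8 such pairs.
The remaining 15 elements (those with no distinct partner in range) can never complete a 48-sum, so the worst case takes all of them and one from each pair: 15 + 8 = 23.
By pigeonhole, the 24th integer has to be the second member of some pair, so 23 + 1 = 24.

24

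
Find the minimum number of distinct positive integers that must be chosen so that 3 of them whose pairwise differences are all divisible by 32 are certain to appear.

65

Integers whose pairwise differences are multiples of 32 are exactly those sharing a remainder mod 32. By the pigeonhole principle, the 32 residue classes mod 32 are the pigeonholes.
With 64 integers one could put 2 in each residue class and have no class reach 3.
The 65th integer pushes some class to 3, so 32·2 + 1 = 65.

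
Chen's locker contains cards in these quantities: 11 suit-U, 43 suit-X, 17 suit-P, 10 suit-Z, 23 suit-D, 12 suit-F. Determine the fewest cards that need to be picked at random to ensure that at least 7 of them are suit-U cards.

112

In the worst case for collecting suit-U cards, every non-suit-U card comes out first.
There are 43 + 17 + 10 + 23 + 12 = 105 non-suit-U cards altogether.
After those, each further card must be suit-U, so 105 + 7 = 112 draws guarantee 7 suit-U cards.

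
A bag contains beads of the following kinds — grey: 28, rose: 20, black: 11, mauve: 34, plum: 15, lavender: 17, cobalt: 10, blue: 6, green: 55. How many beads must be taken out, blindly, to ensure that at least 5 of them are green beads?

146

In the worst case for collecting green beads, every non-green bead comes out first.
There are 28 + 20 + 11 + 34 + 15 + 17 + 10 + 6 = 141 non-green beads altogether.
After those, each further bead must be green, so 141 + 5 = 146 draws guarantee 5 green beads.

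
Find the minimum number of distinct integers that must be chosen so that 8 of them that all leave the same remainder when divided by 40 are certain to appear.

The 40 residue classes mod 40 are the pigeonholes.
With 280 integers one could put 7 in each residue class and have no class reach 8.
The 281st integer pushes some class to 8, so 40·7 + 1 = 281.

281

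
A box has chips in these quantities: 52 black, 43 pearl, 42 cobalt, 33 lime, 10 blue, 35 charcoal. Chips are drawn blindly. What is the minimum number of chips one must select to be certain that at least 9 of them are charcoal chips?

189

In the worst case for collecting charcoal chips, every non-charcoal chip comes out first.
There are 52 + 43 + 42 + 33 + 10 = 180 non-charcoal chips altogether.
After those, each further chip must be charcoal, so 180 + 9 = 189 draws guarantee 9 charcoal chips.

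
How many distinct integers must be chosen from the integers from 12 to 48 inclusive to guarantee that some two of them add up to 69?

Group the elements by complementary pair {x, 69−x}: {21,48}, {22,47}, {23,46}, …, giving 14 two-element pairs and 9 integers whose partner 69−x falls outside [12,48].
Treating each of those 23 groups as a pigeonhole, one can pick one integer per group — 23 integers — with no two summing to 69.
The 24th integer lands in an occupied pair, forcing a sum of 69.

24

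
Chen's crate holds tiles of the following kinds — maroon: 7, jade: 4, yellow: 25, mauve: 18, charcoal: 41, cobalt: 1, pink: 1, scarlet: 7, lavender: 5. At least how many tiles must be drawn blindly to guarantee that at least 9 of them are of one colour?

Pigeonhole: put each drawn tile into a box by colour. The largest draw with every box below 9 takes min(count, 8) from each colour; colours with fewer than 8 contribute all they have.
Σ min(cᵢ, 8) = 7 + 4 + 8 + 8 + 8 + 1 + 1 + 7 + 5 = 49.
Draw number 49 + 1 = 50 must push one box to 9.

50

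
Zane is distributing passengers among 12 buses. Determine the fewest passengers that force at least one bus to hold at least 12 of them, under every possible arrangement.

133

With 132 passengers one could put exactly 11 in each of the 12 buses, and no bus would reach 12.
Pigeonhole: one more passenger must land in a bus that already has 11, giving it 12.
So 12 × 11 + 1 = 133 passengers are required.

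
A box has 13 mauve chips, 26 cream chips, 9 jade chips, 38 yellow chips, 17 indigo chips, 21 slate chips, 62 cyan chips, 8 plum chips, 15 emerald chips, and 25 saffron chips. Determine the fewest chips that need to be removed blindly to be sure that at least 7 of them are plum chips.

233

In the worst case for collecting plum chips, every non-plum chip comes out first.
There are 13 + 26 + 9 + 38 + 17 + 21 + 62 + 15 + 25 = 226 non-plum chips altogether.
After those, each further chip must be plum, so 226 + 7 = 233 draws guarantee 7 plum chips.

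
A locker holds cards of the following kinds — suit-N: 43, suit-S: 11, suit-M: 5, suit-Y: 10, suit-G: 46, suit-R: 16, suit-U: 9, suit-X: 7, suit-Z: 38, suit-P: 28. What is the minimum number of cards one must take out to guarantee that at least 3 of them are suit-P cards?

188

In the worst case for collecting suit-P cards, every non-suit-P card comes out first.
There are 43 + 11 + 5 + 10 + 46 + 16 + 9 + 7 + 38 = 185 non-suit-P cards altogether.
After those, each further card must be suit-P, so 185 + 3 = 188 draws guarantee 3 suit-P cards.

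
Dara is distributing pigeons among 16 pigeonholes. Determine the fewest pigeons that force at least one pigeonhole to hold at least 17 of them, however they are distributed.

With 256 pigeons one could put exactly 16 in each of the 16 pigeonholes, and no pigeonhole would reach 17.
By the pigeonhole principle, one more pigeon must land in a pigeonhole that already has 16, giving it 17.
So 16 × 16 + 1 = 257 pigeons are required.

257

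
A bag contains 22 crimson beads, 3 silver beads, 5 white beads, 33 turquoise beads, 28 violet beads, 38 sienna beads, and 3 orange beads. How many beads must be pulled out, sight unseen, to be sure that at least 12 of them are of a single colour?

56

Pigeonhole: put each drawn bead into a box by colour. The largest draw with every box below 12 takes min(count, 11) from each colour; colours with fewer than 11 contribute all they have.
Σ min(cᵢ, 11) = 11 + 3 + 5 + 11 + 11 + 11 + 3 = 55.
Draw number 55 + 1 = 56 must push one box to 12.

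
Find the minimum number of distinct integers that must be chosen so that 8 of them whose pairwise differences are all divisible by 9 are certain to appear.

64

Integers whose pairwise differences are multiples of 9 are exactly those sharing a remainder mod 9. The 9 residue classes mod 9 are the pigeonholes.
With 63 integers one could put 7 in each residue class and have no class reach 8.
The 64th integer pushes some class to 8, so 9·7 + 1 = 64.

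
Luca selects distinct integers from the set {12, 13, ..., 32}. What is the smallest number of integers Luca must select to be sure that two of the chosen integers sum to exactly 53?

Group the elements by complementary pair {x, 53−x}: {21,32}, {22,31}, {23,30}, …, giving 6 two-element pairs and 9 integers whose partner 53−x falls outside [12,32].
By pigeonhole, treating each of those 15 groups as a pigeonhole, one can pick one integer per group — 15 integers — with no two summing to 53.
The 16th integer lands in an occupied pair, forcing a sum of 53.

16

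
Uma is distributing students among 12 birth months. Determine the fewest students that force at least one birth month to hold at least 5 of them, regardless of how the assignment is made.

49

With 48 students one could put exactly 4 in each of the 12 birth months, and no birth month would reach 5.
Pigeonhole: one more student must land in a birth month that already has 4, giving it 5.
So 12 × 4 + 1 = 49 students are required.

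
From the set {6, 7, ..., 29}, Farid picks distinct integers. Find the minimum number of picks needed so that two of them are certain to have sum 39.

A set avoiding the sum 39 can contain at most one of each pair {x, 39−x}, plus the 4 elements whose complement lies outside the range.
The integers 6, …, 19 (14 of them) are such a set: any two sum to at least 6+7 = 13 and at most 18+19 = 37 < 39.
Any 15th integer completes one of the 10 pairs, so 15 choices force a sum of 39.

15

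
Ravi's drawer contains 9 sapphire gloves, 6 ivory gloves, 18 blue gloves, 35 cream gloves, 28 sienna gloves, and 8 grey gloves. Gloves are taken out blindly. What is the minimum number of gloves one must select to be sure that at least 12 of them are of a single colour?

By the pigeonhole principle, the 6 colours are the holes; the gloves drawn are the pigeons.
To avoid 12 of any one colour, the worst case takes at most 11 of each colour, or every glove of a colour that has fewer than 11.
That gives 9 + 6 + 11 + 11 + 11 + 8 = 56 gloves with no colour reaching 12.
The next glove forces some colour to 12, so 56 + 1 = 57.

57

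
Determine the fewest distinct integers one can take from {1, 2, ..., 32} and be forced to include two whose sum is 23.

Two chosen integers sum to 23 exactly when both halves of some pair {x, 23−x} with 1 ≤ x ≤ 23−x ≤ 22 are chosen — 11 such pairs.
The remaining 10 elements (those with no distinct partner in range) can never complete a 23-sum, so the worst case takes all of them and one from each pair: 10 + 11 = 21.
Pigeonhole: the 22nd integer has to be the second member of some pair, so 21 + 1 = 22.

22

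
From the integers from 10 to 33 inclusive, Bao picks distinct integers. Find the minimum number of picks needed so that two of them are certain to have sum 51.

17

A set avoiding the sum 51 can contain at most one of each pair {x, 51−x}, plus the 8 elements whose complement lies outside the range.
The integers 10, …, 25 (16 of them) are such a set: any two sum to at least 10+11 = 21 and at most 24+25 = 49 < 51.
By the pigeonhole principle, any 17th integer completes one of the 8 pairs, so 17 choices force a sum of 51.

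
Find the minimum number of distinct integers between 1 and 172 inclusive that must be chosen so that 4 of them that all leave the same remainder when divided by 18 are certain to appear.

55

The 18 residue classes mod 18 are the pigeonholes.
With 54 integers one could put 3 in each residue class and have no class reach 4.
The 55th integer pushes some class to 4, so 18·3 + 1 = 55.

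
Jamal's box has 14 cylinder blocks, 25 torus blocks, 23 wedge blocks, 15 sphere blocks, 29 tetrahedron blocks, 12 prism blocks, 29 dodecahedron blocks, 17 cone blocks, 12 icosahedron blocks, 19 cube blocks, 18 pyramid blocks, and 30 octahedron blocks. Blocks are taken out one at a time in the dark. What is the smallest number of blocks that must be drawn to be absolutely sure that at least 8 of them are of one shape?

85

By pigeonhole, put each drawn block into a box by shape. The largest draw with every box below 8 takes min(count, 7) from each shape.
Σ min(cᵢ, 7) = 7 + 7 + 7 + 7 + 7 + 7 + 7 + 7 + 7 + 7 + 7 + 7 = 84.
Draw number 84 + 1 = 85 must push one box to 8.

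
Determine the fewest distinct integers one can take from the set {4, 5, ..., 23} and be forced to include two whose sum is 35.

Group the elements by complementary pair {x, 35−x}: {12,23}, {13,22}, {14,21}, …, giving 6 two-element pairs and 8 integers whose partner 35−x falls outside [4,23].
Pigeonhole: treating each of those 14 groups as a pigeonhole, one can pick one integer per group — 14 integers — with no two summing to 35.
The 15th integer lands in an occupied pair, forcing a sum of 35.

15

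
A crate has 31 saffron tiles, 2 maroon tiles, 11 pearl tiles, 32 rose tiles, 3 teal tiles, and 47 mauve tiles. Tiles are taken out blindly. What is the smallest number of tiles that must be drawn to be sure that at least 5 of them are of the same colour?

An adversary could hand out at most 4 tiles per colour (maroon, teal run out sooner): 4 + 2 + 4 + 4 + 3 + 4 = 21 tiles and still no colour has 5.
By pigeonhole, one more tile lands in a colour already at 4, so 22 draws are enough and 21 are not.

22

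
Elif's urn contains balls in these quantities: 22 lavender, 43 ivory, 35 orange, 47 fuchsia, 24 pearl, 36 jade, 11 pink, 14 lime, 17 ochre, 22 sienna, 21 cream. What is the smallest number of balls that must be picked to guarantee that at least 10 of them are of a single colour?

The 11 colours are the holes; the balls drawn are the pigeons.
To avoid 10 of any one colour, the worst case takes at most 9 of each colour.
That gives 9 + 9 + 9 + 9 + 9 + 9 + 9 + 9 + 9 + 9 + 9 = 99 balls with no colour reaching 10.
The next ball forces some colour to 10, so 99 + 1 = 100.

100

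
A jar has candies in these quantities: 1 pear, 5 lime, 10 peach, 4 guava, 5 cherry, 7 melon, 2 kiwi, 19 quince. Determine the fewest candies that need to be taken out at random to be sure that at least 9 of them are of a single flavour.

By the pigeonhole principle, the 8 flavours are the holes; the candies drawn are the pigeons.
To avoid 9 of any one flavour, the worst case takes at most 8 of each flavour, or every candy of a flavour that has fewer than 8.
That gives 1 + 5 + 8 + 4 + 5 + 7 + 2 + 8 = 40 candies with no flavour reaching 9.
The next candy forces some flavour to 9, so 40 + 1 = 41.

41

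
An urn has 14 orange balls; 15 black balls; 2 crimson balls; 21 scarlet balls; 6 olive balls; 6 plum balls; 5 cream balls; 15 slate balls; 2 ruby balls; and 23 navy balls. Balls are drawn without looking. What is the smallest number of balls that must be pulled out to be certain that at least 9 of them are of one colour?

An adversary could hand out at most 8 balls per colour (5 colours run out sooner): 8 + 8 + 2 + 8 + 6 + 6 + 5 + 8 + 2 + 8 = 61 balls and still no colour has 9.
One more ball lands in a colour already at 8, so 62 draws are enough and 61 are not.

62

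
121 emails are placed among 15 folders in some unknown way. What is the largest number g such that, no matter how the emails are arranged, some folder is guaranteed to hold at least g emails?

By pigeonhole, the 15 folders are the holes and the 121 emails are the pigeons.
If every folder held at most 8 emails, the total would be at most 15 × 8 = 120, which is less than 121.
So some folder holds at least ⌈121/15⌉ = 9 emails.

9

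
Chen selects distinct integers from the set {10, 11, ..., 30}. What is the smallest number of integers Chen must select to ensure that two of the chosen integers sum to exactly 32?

16

Group the elements by complementary pair {x, 32−x}: {10,22}, {11,21}, {12,20}, …, giving 6 two-element pairs; the single value 16 (it cannot pair with itself since the integers are distinct); and 8 integers whose partner 32−x falls outside [10,30].
Treating each of those 15 groups as a pigeonhole, one can pick one integer per group — 15 integers — with no two summing to 32.
The 16th integer lands in an occupied pair, forcing a sum of 32.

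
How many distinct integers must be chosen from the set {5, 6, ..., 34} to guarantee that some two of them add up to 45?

19

Group the elements by complementary pair {x, 45−x}: {11,34}, {12,33}, {13,32}, …, giving 12 two-element pairs and 6 integers whose partner 45−x falls outside [5,34].
By pigeonhole, treating each of those 18 groups as a pigeonhole, one can pick one integer per group — 18 integers — with no two summing to 45.
The 19th integer lands in an occupied pair, forcing a sum of 45.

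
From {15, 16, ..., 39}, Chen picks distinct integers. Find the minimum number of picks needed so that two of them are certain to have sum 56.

15

Group the elements by complementary pair {x, 56−x}: {17,39}, {18,38}, {19,37}, …, giving 11 two-element pairs, the single value 28 (it cannot pair with itself since the integers are distinct), and 2 integers whose partner 56−x falls outside [15,39].
Treating each of those 14 groups as a pigeonhole, one can pick one integer per group — 14 integers — with no two summing to 56.
The 15th integer lands in an occupied pair, forcing a sum of 56.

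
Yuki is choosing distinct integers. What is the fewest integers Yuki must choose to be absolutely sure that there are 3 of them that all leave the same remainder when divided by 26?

By pigeonhole, the 26 residue classes mod 26 are the pigeonholes.
With 52 integers one could put 2 in each residue class and have no class reach 3.
The 53rd integer pushes some class to 3, so 26·2 + 1 = 53.

53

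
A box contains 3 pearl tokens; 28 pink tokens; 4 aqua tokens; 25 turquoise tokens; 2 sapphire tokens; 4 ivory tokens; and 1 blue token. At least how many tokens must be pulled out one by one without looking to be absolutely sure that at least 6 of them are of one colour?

An adversary could hand out at most 5 tokens per colour (5 colours run out sooner): 3 + 5 + 4 + 5 + 2 + 4 + 1 = 24 tokens and still no colour has 6.
One more token lands in a colour already at 5, so 25 draws are enough and 24 are not.

25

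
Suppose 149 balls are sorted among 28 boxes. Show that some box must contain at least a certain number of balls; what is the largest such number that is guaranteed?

6

The 28 boxes are the holes and the 149 balls are the pigeons.
If every box held at most 5 balls, the total would be at most 28 × 5 = 140, which is less than 149.
So some box holds at least ⌈149/28⌉ = 6 balls.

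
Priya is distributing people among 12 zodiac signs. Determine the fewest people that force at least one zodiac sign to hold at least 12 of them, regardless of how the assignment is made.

133

With 132 people one could put exactly 11 in each of the 12 zodiac signs, and no zodiac sign would reach 12.
One more person must land in a zodiac sign that already has 11, giving it 12.
So 12 × 11 + 1 = 133 people are required.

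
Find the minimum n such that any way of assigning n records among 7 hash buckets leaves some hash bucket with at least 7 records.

With 42 records one could put exactly 6 in each of the 7 hash buckets, and no hash bucket would reach 7.
Pigeonhole: one more record must land in a hash bucket that already has 6, giving it 7.
So 7 × 6 + 1 = 43 records are required.

43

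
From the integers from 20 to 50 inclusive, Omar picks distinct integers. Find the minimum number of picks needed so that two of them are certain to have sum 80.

22

Group the elements by complementary pair {x, 80−x}: {30,50}, {31,49}, {32,48}, …, giving 10 two-element pairs, the single value 40 (it cannot pair with itself since the integers are distinct), and 10 integers whose partner 80−x falls outside [20,50].
Treating each of those 21 groups as a pigeonhole, one can pick one integer per group — 21 integers — with no two summing to 80.
The 22nd integer lands in an occupied pair, forcing a sum of 80.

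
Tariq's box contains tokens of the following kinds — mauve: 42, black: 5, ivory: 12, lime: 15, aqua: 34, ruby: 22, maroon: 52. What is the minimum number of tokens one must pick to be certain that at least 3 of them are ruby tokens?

In the worst case for collecting ruby tokens, every non-ruby token comes out first.
There are 42 + 5 + 12 + 15 + 34 + 52 = 160 non-ruby tokens altogether.
After those, each further token must be ruby, so 160 + 3 = 163 draws guarantee 3 ruby tokens.

163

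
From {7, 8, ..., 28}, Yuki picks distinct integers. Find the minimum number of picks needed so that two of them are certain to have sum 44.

Two chosen integers sum to 44 exactly when both halves of some pair {x, 44−x} with 16 ≤ x ≤ 44−x ≤ 28 are chosen — 6 such pairs.
The remaining 10 elements (those with no distinct partner in range) can never complete a 44-sum, so the worst case takes all of them and one from each pair: 10 + 6 = 16.
The 17th integer has to be the second member of some pair, so 16 + 1 = 17.

17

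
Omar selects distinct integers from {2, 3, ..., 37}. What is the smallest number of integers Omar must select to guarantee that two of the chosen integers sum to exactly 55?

Two chosen integers sum to 55 exactly when both halves of some pair {x, 55−x} with 18 ≤ x ≤ 55−x ≤ 37 are chosen — 10 such pairs.
The remaining 16 elements (those with no distinct partner in range) can never complete a 55-sum, so the worst case takes all of them and one from each pair: 16 + 10 = 26.
Pigeonhole: the 27th integer has to be the second member of some pair, so 26 + 1 = 27.

27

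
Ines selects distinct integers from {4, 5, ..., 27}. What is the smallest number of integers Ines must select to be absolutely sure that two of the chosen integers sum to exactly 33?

14

A set avoiding the sum 33 can contain at most one of each pair {x, 33−x}, plus the 2 elements whose complement lies outside the range.
The integers 4, …, 16 (13 of them) are such a set: any two sum to at least 4+5 = 9 and at most 15+16 = 31 < 33.
Pigeonhole: any 14th integer completes one of the 11 pairs, so 14 choices force a sum of 33.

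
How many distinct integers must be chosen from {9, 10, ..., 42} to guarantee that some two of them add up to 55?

20

Two chosen integers sum to 55 exactly when both halves of some pair {x, 55−x} with 13 ≤ x ≤ 55−x ≤ 42 are chosen — 15 such pairs.
The remaining 4 elements (those with no distinct partner in range) can never complete a 55-sum, so the worst case takes all of them and one from each pair: 4 + 15 = 19.
Pigeonhole: the 20th integer has to be the second member of some pair, so 19 + 1 = 20.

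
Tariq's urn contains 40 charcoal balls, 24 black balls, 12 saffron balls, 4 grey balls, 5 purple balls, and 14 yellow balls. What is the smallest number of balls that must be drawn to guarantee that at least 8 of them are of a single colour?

38

The 6 colours are the holes; the balls drawn are the pigeons.
To avoid 8 of any one colour, the worst case takes at most 7 of each colour, or every ball of a colour that has fewer than 7.
That gives 7 + 7 + 7 + 4 + 5 + 7 = 37 balls with no colour reaching 8.
The next ball forces some colour to 8, so 37 + 1 = 38.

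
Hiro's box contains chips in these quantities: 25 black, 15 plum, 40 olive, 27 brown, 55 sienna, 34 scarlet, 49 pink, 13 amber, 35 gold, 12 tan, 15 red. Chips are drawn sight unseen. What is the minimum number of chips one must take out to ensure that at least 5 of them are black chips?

300

In the worst case for collecting black chips, every non-black chip comes out first.
There are 15 + 40 + 27 + 55 + 34 + 49 + 13 + 35 + 12 + 15 = 295 non-black chips altogether.
After those, each further chip must be black, so 295 + 5 = 300 draws guarantee 5 black chips.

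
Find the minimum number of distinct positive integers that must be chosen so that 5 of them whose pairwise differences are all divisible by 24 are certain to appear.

Integers whose pairwise differences are multiples of 24 are exactly those sharing a remainder mod 24. The 24 residue classes mod 24 are the pigeonholes.
With 96 integers one could put 4 in each residue class and have no class reach 5.
The 97th integer pushes some class to 5, so 24·4 + 1 = 97.

97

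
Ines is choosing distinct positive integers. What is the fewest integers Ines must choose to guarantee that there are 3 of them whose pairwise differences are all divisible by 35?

71

Integers whose pairwise differences are multiples of 35 are exactly those sharing a remainder mod 35. By the pigeonhole principle, the 35 residue classes mod 35 are the pigeonholes.
With 70 integers one could put 2 in each residue class and have no class reach 3.
The 71st integer pushes some class to 3, so 35·2 + 1 = 71.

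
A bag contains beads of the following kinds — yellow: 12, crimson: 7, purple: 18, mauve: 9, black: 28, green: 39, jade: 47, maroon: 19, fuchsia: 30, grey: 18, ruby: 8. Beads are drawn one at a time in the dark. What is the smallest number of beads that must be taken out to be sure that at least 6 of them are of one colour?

An adversary could hand out at most 5 beads per colour: 5 + 5 + 5 + 5 + 5 + 5 + 5 + 5 + 5 + 5 + 5 = 55 beads and still no colour has 6.
One more bead lands in a colour already at 5, so 56 draws are enough and 55 are not.

56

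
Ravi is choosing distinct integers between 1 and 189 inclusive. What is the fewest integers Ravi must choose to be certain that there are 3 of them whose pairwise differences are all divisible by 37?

75

Integers whose pairwise differences are multiples of 37 are exactly those sharing a remainder mod 37. Pigeonhole: the 37 residue classes mod 37 are the pigeonholes.
With 74 integers one could put 2 in each residue class and have no class reach 3.
The 75th integer pushes some class to 3, so 37·2 + 1 = 75.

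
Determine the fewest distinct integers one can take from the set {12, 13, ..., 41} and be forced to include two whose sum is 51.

17

A set avoiding the sum 51 can contain at most one of each pair {x, 51−x}, plus the 2 elements whose complement lies outside the range.
The integers 26, …, 41 (16 of them) are such a set: any two sum to at least 26+27 = 53 > 51.
Pigeonhole: any 17th integer completes one of the 14 pairs, so 17 choices force a sum of 51.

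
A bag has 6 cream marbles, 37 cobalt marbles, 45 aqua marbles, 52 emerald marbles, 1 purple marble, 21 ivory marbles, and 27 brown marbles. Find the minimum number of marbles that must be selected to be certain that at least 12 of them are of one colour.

By pigeonhole, put each drawn marble into a box by colour. The largest draw with every box below 12 takes min(count, 11) from each colour; colours with fewer than 11 contribute all they have.
Σ min(cᵢ, 11) = 6 + 11 + 11 + 11 + 1 + 11 + 11 = 62.
Draw number 62 + 1 = 63 must push one box to 12.

63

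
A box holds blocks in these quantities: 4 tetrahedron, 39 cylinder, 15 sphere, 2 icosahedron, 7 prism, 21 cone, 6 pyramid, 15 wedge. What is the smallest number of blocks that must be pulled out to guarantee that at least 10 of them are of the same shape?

An adversary could hand out at most 9 blocks per shape (4 shapes run out sooner): 4 + 9 + 9 + 2 + 7 + 9 + 6 + 9 = 55 blocks and still no shape has 10.
One more block lands in a shape already at 9, so 56 draws are enough and 55 are not.

56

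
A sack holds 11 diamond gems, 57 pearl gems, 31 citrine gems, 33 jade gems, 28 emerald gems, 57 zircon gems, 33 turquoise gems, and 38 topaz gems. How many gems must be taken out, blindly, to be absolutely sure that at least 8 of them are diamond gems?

285

In the worst case for collecting diamond gems, every non-diamond gem comes out first.
There are 57 + 31 + 33 + 28 + 57 + 33 + 38 = 277 non-diamond gems altogether.
After those, each further gem must be diamond, so 277 + 8 = 285 draws guarantee 8 diamond gems.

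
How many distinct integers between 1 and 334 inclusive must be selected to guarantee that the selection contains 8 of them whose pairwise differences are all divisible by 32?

225

Integers whose pairwise differences are multiples of 32 are exactly those sharing a remainder mod 32. The 32 residue classes mod 32 are the pigeonholes.
With 224 integers one could put 7 in each residue class and have no class reach 8.
The 225th integer pushes some class to 8, so 32·7 + 1 = 225.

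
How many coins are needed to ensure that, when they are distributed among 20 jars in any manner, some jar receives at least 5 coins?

81

With 80 coins one could put exactly 4 in each of the 20 jars, and no jar would reach 5.
One more coin must land in a jar that already has 4, giving it 5.
So 20 × 4 + 1 = 81 coins are required.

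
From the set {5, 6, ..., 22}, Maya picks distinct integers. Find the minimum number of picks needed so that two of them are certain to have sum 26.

Two chosen integers sum to 26 exactly when both halves of some pair {x, 26−x} with 5 ≤ x ≤ 26−x ≤ 21 are chosen — 8 such pairs.
The remaining 2 elements (those with no distinct partner in range) can never complete a 26-sum, so the worst case takes all of them and one from each pair: 2 + 8 = 10.
The 11th integer has to be the second member of some pair, so 10 + 1 = 11.

11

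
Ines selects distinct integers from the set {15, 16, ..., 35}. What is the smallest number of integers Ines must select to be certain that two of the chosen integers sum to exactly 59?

Two chosen integers sum to 59 exactly when both halves of some pair {x, 59−x} with 24 ≤ x ≤ 59−x ≤ 35 are chosen — 6 such pairs.
The remaining 9 elements (those with no distinct partner in range) can never complete a 59-sum, so the worst case takes all of them and one from each pair: 9 + 6 = 15.
The 16th integer has to be the second member of some pair, so 15 + 1 = 16.

16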